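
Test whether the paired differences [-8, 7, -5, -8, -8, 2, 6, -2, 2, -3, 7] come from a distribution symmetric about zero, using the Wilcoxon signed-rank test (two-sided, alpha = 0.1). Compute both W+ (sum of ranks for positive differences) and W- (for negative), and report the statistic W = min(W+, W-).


Step 1: Drop any zero differences (none here) and take |d_i|.
|d| = [8, 7, 5, 8, 8, 2, 6, 2, 2, 3, 7]
Step 2: Midrank |d_i| (ties get averaged ranks).
ranks: |8|->10, |7|->7.5, |5|->5, |8|->10, |8|->10, |2|->2, |6|->6, |2|->2, |2|->2, |3|->4, |7|->7.5
Step 3: Attach original signs; sum ranks with positive sign and with negative sign.
W+ = 7.5 + 2 + 6 + 2 + 7.5 = 25
W- = 10 + 5 + 10 + 10 + 2 + 4 = 41
(Check: W+ + W- = 66 should equal n(n+1)/2 = 66.)
Step 4: Test statistic W = min(W+, W-) = 25.
Step 5: Ties in |d|, so use the tie-corrected normal approximation.
        E[W] = n(n+1)/4 = 11*12/4 = 33.
        Tie groups: |d|=2 (t=3), |d|=7 (t=2), |d|=8 (t=3); sum(t^3 - t) = 54.
        Var[W] = n(n+1)(2n+1)/24 - sum(t^3-t)/48 = 3036/24 - 54/48 = 125.375.
        z = (W - E[W]) / sqrt(Var[W]) = (25 - 33) / 11.1971 = -0.7145.
        Two-sided p = 2*Phi(z) = 0.474936.
Step 6: alpha = 0.1. fail to reject H0.

W+ = 25, W- = 41, W = min = 25, p = 0.474936, fail to reject H0.


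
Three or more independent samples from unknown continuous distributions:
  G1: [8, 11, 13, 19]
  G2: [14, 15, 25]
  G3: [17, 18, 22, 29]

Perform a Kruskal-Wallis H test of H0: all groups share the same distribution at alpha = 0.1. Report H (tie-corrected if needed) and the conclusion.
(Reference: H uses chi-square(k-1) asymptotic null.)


Step 1: Combine all N = 11 observations and assign midranks.
sorted (value, group, rank): (8,G1,1), (11,G1,2), (13,G1,3), (14,G2,4), (15,G2,5), (17,G3,6), (18,G3,7), (19,G1,8), (22,G3,9), (25,G2,10), (29,G3,11)
Step 2: Sum ranks within each group.
R_1 = 14 (n_1 = 4)
R_2 = 19 (n_2 = 3)
R_3 = 33 (n_3 = 4)
Step 3: H = 12/(N(N+1)) * sum(R_i^2/n_i) - 3(N+1)
     = 12/(11*12) * (14^2/4 + 19^2/3 + 33^2/4) - 3*12
     = 0.090909 * 441.583 - 36
     = 4.143939.
Step 4: No ties, so H is used without correction.
Step 5: Under H0, H ~ chi^2(2); p-value = 0.125937.
Step 6: alpha = 0.1. fail to reject H0.

H = 4.1439, df = 2, p = 0.125937, fail to reject H0.


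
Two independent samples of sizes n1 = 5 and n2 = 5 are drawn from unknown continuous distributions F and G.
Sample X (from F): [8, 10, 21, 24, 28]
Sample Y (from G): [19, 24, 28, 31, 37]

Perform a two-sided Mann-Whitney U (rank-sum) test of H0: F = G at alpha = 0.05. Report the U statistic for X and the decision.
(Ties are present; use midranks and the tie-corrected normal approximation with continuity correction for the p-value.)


Step 1: Combine and sort all 10 observations; assign midranks.
sorted (value, group): (8,X), (10,X), (19,Y), (21,X), (24,X), (24,Y), (28,X), (28,Y), (31,Y), (37,Y)
ranks: 8->1, 10->2, 19->3, 21->4, 24->5.5, 24->5.5, 28->7.5, 28->7.5, 31->9, 37->10
Step 2: Rank sum for X: R1 = 1 + 2 + 4 + 5.5 + 7.5 = 20.
Step 3: U_X = R1 - n1(n1+1)/2 = 20 - 5*6/2 = 20 - 15 = 5.
       U_Y = n1*n2 - U_X = 25 - 5 = 20.
Step 4: Ties are present, so use the tie-corrected normal approximation (with continuity correction) for the p-value.
Step 5: p-value = 0.141238; compare to alpha = 0.05. fail to reject H0.

U_X = 5, p = 0.141238, fail to reject H0 at alpha = 0.05.


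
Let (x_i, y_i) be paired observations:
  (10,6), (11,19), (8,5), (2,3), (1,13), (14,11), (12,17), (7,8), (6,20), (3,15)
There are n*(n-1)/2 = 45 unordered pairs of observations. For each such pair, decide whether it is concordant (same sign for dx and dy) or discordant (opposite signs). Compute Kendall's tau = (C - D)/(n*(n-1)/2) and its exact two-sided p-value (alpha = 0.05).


Step 1: Enumerate the 45 unordered pairs (i,j) with i<j and classify each by sign(x_j-x_i) * sign(y_j-y_i).
  (1,2):dx=+1,dy=+13->C; (1,3):dx=-2,dy=-1->C; (1,4):dx=-8,dy=-3->C; (1,5):dx=-9,dy=+7->D
  (1,6):dx=+4,dy=+5->C; (1,7):dx=+2,dy=+11->C; (1,8):dx=-3,dy=+2->D; (1,9):dx=-4,dy=+14->D
  (1,10):dx=-7,dy=+9->D; (2,3):dx=-3,dy=-14->C; (2,4):dx=-9,dy=-16->C; (2,5):dx=-10,dy=-6->C
  (2,6):dx=+3,dy=-8->D; (2,7):dx=+1,dy=-2->D; (2,8):dx=-4,dy=-11->C; (2,9):dx=-5,dy=+1->D
  (2,10):dx=-8,dy=-4->C; (3,4):dx=-6,dy=-2->C; (3,5):dx=-7,dy=+8->D; (3,6):dx=+6,dy=+6->C
  (3,7):dx=+4,dy=+12->C; (3,8):dx=-1,dy=+3->D; (3,9):dx=-2,dy=+15->D; (3,10):dx=-5,dy=+10->D
  (4,5):dx=-1,dy=+10->D; (4,6):dx=+12,dy=+8->C; (4,7):dx=+10,dy=+14->C; (4,8):dx=+5,dy=+5->C
  (4,9):dx=+4,dy=+17->C; (4,10):dx=+1,dy=+12->C; (5,6):dx=+13,dy=-2->D; (5,7):dx=+11,dy=+4->C
  (5,8):dx=+6,dy=-5->D; (5,9):dx=+5,dy=+7->C; (5,10):dx=+2,dy=+2->C; (6,7):dx=-2,dy=+6->D
  (6,8):dx=-7,dy=-3->C; (6,9):dx=-8,dy=+9->D; (6,10):dx=-11,dy=+4->D; (7,8):dx=-5,dy=-9->C
  (7,9):dx=-6,dy=+3->D; (7,10):dx=-9,dy=-2->C; (8,9):dx=-1,dy=+12->D; (8,10):dx=-4,dy=+7->D
  (9,10):dx=-3,dy=-5->C
Step 2: C = 25, D = 20, total pairs = 45.
Step 3: tau = (C - D)/(n(n-1)/2) = (25 - 20)/45 = 0.111111.
Step 4: Exact two-sided p-value (enumerate n! = 3628800 permutations of y under H0): p = 0.727490.
Step 5: alpha = 0.05. fail to reject H0.

tau_b = 0.1111 (C=25, D=20), p = 0.727490, fail to reject H0.


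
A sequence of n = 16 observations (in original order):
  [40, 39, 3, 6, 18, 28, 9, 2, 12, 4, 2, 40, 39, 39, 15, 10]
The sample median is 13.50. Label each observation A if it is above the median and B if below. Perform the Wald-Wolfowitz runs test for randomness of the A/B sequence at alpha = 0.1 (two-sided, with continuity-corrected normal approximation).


Step 1: Compute median = 13.50; label A = above, B = below.
Labels in order: AABBAABBBBBAAAAB  (n_A = 8, n_B = 8)
Step 2: Count runs R = 6.
Step 3: Under H0 (random ordering), E[R] = 2*n_A*n_B/(n_A+n_B) + 1 = 2*8*8/16 + 1 = 9.0000.
        Var[R] = 2*n_A*n_B*(2*n_A*n_B - n_A - n_B) / ((n_A+n_B)^2 * (n_A+n_B-1)) = 14336/3840 = 3.7333.
        SD[R] = 1.9322.
Step 4: Continuity-corrected z = (R + 0.5 - E[R]) / SD[R] = (6 + 0.5 - 9.0000) / 1.9322 = -1.2939.
Step 5: Two-sided p-value via normal approximation = 2*(1 - Phi(|z|)) = 0.195709.
Step 6: alpha = 0.1. fail to reject H0.

R = 6, z = -1.2939, p = 0.195709, fail to reject H0.


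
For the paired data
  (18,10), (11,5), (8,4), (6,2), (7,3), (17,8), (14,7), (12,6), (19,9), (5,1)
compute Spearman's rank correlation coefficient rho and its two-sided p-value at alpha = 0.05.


Step 1: Rank x and y separately (midranks; no ties here).
rank(x): 18->9, 11->5, 8->4, 6->2, 7->3, 17->8, 14->7, 12->6, 19->10, 5->1
rank(y): 10->10, 5->5, 4->4, 2->2, 3->3, 8->8, 7->7, 6->6, 9->9, 1->1
Step 2: d_i = R_x(i) - R_y(i); compute d_i^2.
  (9-10)^2=1, (5-5)^2=0, (4-4)^2=0, (2-2)^2=0, (3-3)^2=0, (8-8)^2=0, (7-7)^2=0, (6-6)^2=0, (10-9)^2=1, (1-1)^2=0
sum(d^2) = 2.
Step 3: rho = 1 - 6*2 / (10*(10^2 - 1)) = 1 - 12/990 = 0.987879.
Step 4: Under H0, t = rho * sqrt((n-2)/(1-rho^2)) = 18.0003 ~ t(8).
Step 5: Two-sided p-value from the t-distribution with 8 df = 0.000000.
Step 6: alpha = 0.05. reject H0.

rho = 0.9879, p = 0.000000, reject H0 at alpha = 0.05.


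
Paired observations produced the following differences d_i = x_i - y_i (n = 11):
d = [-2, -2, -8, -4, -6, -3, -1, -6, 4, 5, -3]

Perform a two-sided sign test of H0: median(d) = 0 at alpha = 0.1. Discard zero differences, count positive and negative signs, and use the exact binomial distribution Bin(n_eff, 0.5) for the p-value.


Step 1: Discard zero differences. Original n = 11; n_eff = number of nonzero differences = 11.
Nonzero differences (with sign): -2, -2, -8, -4, -6, -3, -1, -6, +4, +5, -3
Step 2: Count signs: positive = 2, negative = 9.
Step 3: Under H0: P(positive) = 0.5, so the number of positives S ~ Bin(11, 0.5).
Step 4: Two-sided exact p-value = sum of Bin(11,0.5) probabilities at or below the observed probability = 0.065430.
Step 5: alpha = 0.1. reject H0.

n_eff = 11, pos = 2, neg = 9, p = 0.065430, reject H0.


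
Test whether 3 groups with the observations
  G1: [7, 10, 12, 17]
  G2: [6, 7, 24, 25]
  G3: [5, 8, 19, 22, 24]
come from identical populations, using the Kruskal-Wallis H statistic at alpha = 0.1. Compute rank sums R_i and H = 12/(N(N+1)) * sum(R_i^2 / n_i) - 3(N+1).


Step 1: Combine all N = 13 observations and assign midranks.
sorted (value, group, rank): (5,G3,1), (6,G2,2), (7,G1,3.5), (7,G2,3.5), (8,G3,5), (10,G1,6), (12,G1,7), (17,G1,8), (19,G3,9), (22,G3,10), (24,G2,11.5), (24,G3,11.5), (25,G2,13)
Step 2: Sum ranks within each group.
R_1 = 24.5 (n_1 = 4)
R_2 = 30 (n_2 = 4)
R_3 = 36.5 (n_3 = 5)
Step 3: H = 12/(N(N+1)) * sum(R_i^2/n_i) - 3(N+1)
     = 12/(13*14) * (24.5^2/4 + 30^2/4 + 36.5^2/5) - 3*14
     = 0.065934 * 641.513 - 42
     = 0.297527.
Step 4: Ties present; correction factor C = 1 - 12/(13^3 - 13) = 0.994505. Corrected H = 0.297527 / 0.994505 = 0.299171.
Step 5: Under H0, H ~ chi^2(2); p-value = 0.861065.
Step 6: alpha = 0.1. fail to reject H0.

H = 0.2992, df = 2, p = 0.861065, fail to reject H0.


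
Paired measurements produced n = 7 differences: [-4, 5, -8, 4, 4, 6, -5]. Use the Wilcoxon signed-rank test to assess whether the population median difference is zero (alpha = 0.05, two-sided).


Step 1: Drop any zero differences (none here) and take |d_i|.
|d| = [4, 5, 8, 4, 4, 6, 5]
Step 2: Midrank |d_i| (ties get averaged ranks).
ranks: |4|->2, |5|->4.5, |8|->7, |4|->2, |4|->2, |6|->6, |5|->4.5
Step 3: Attach original signs; sum ranks with positive sign and with negative sign.
W+ = 4.5 + 2 + 2 + 6 = 14.5
W- = 2 + 7 + 4.5 = 13.5
(Check: W+ + W- = 28 should equal n(n+1)/2 = 28.)
Step 4: Test statistic W = min(W+, W-) = 13.5.
Step 5: Ties in |d|, so use the tie-corrected normal approximation.
        E[W] = n(n+1)/4 = 7*8/4 = 14.
        Tie groups: |d|=4 (t=3), |d|=5 (t=2); sum(t^3 - t) = 30.
        Var[W] = n(n+1)(2n+1)/24 - sum(t^3-t)/48 = 840/24 - 30/48 = 34.375.
        z = (W - E[W]) / sqrt(Var[W]) = (13.5 - 14) / 5.8630 = -0.0853.
        Two-sided p = 2*Phi(z) = 0.932039.
Step 6: alpha = 0.05. fail to reject H0.

W+ = 14.5, W- = 13.5, W = min = 13.5, p = 0.932039, fail to reject H0.


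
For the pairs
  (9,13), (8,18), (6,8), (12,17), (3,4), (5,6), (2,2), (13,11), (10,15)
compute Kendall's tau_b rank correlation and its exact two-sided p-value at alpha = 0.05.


Step 1: Enumerate the 36 unordered pairs (i,j) with i<j and classify each by sign(x_j-x_i) * sign(y_j-y_i).
  (1,2):dx=-1,dy=+5->D; (1,3):dx=-3,dy=-5->C; (1,4):dx=+3,dy=+4->C; (1,5):dx=-6,dy=-9->C
  (1,6):dx=-4,dy=-7->C; (1,7):dx=-7,dy=-11->C; (1,8):dx=+4,dy=-2->D; (1,9):dx=+1,dy=+2->C
  (2,3):dx=-2,dy=-10->C; (2,4):dx=+4,dy=-1->D; (2,5):dx=-5,dy=-14->C; (2,6):dx=-3,dy=-12->C
  (2,7):dx=-6,dy=-16->C; (2,8):dx=+5,dy=-7->D; (2,9):dx=+2,dy=-3->D; (3,4):dx=+6,dy=+9->C
  (3,5):dx=-3,dy=-4->C; (3,6):dx=-1,dy=-2->C; (3,7):dx=-4,dy=-6->C; (3,8):dx=+7,dy=+3->C
  (3,9):dx=+4,dy=+7->C; (4,5):dx=-9,dy=-13->C; (4,6):dx=-7,dy=-11->C; (4,7):dx=-10,dy=-15->C
  (4,8):dx=+1,dy=-6->D; (4,9):dx=-2,dy=-2->C; (5,6):dx=+2,dy=+2->C; (5,7):dx=-1,dy=-2->C
  (5,8):dx=+10,dy=+7->C; (5,9):dx=+7,dy=+11->C; (6,7):dx=-3,dy=-4->C; (6,8):dx=+8,dy=+5->C
  (6,9):dx=+5,dy=+9->C; (7,8):dx=+11,dy=+9->C; (7,9):dx=+8,dy=+13->C; (8,9):dx=-3,dy=+4->D
Step 2: C = 29, D = 7, total pairs = 36.
Step 3: tau = (C - D)/(n(n-1)/2) = (29 - 7)/36 = 0.611111.
Step 4: Exact two-sided p-value (enumerate n! = 362880 permutations of y under H0): p = 0.024741.
Step 5: alpha = 0.05. reject H0.

tau_b = 0.6111 (C=29, D=7), p = 0.024741, reject H0.


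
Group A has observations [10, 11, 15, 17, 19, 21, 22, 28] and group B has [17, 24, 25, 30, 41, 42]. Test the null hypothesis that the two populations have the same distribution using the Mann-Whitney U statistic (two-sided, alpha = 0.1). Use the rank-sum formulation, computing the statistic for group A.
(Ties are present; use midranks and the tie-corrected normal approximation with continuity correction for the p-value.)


Step 1: Combine and sort all 14 observations; assign midranks.
sorted (value, group): (10,X), (11,X), (15,X), (17,X), (17,Y), (19,X), (21,X), (22,X), (24,Y), (25,Y), (28,X), (30,Y), (41,Y), (42,Y)
ranks: 10->1, 11->2, 15->3, 17->4.5, 17->4.5, 19->6, 21->7, 22->8, 24->9, 25->10, 28->11, 30->12, 41->13, 42->14
Step 2: Rank sum for X: R1 = 1 + 2 + 3 + 4.5 + 6 + 7 + 8 + 11 = 42.5.
Step 3: U_X = R1 - n1(n1+1)/2 = 42.5 - 8*9/2 = 42.5 - 36 = 6.5.
       U_Y = n1*n2 - U_X = 48 - 6.5 = 41.5.
Step 4: Ties are present, so use the tie-corrected normal approximation (with continuity correction) for the p-value.
Step 5: p-value = 0.028013; compare to alpha = 0.1. reject H0.

U_X = 6.5, p = 0.028013, reject H0 at alpha = 0.1.


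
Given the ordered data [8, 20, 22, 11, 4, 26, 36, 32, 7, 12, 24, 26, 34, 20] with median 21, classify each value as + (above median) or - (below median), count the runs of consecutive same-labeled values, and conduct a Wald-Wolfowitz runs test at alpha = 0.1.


Step 1: Compute median = 21; label A = above, B = below.
Labels in order: BBABBAAABBAAAB  (n_A = 7, n_B = 7)
Step 2: Count runs R = 7.
Step 3: Under H0 (random ordering), E[R] = 2*n_A*n_B/(n_A+n_B) + 1 = 2*7*7/14 + 1 = 8.0000.
        Var[R] = 2*n_A*n_B*(2*n_A*n_B - n_A - n_B) / ((n_A+n_B)^2 * (n_A+n_B-1)) = 8232/2548 = 3.2308.
        SD[R] = 1.7974.
Step 4: Continuity-corrected z = (R + 0.5 - E[R]) / SD[R] = (7 + 0.5 - 8.0000) / 1.7974 = -0.2782.
Step 5: Two-sided p-value via normal approximation = 2*(1 - Phi(|z|)) = 0.780879.
Step 6: alpha = 0.1. fail to reject H0.

R = 7, z = -0.2782, p = 0.780879, fail to reject H0.


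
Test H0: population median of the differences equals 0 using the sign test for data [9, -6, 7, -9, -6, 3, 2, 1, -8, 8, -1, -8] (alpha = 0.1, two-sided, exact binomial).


Step 1: Discard zero differences. Original n = 12; n_eff = number of nonzero differences = 12.
Nonzero differences (with sign): +9, -6, +7, -9, -6, +3, +2, +1, -8, +8, -1, -8
Step 2: Count signs: positive = 6, negative = 6.
Step 3: Under H0: P(positive) = 0.5, so the number of positives S ~ Bin(12, 0.5).
Step 4: Two-sided exact p-value = sum of Bin(12,0.5) probabilities at or below the observed probability = 1.000000.
Step 5: alpha = 0.1. fail to reject H0.

n_eff = 12, pos = 6, neg = 6, p = 1.000000, fail to reject H0.


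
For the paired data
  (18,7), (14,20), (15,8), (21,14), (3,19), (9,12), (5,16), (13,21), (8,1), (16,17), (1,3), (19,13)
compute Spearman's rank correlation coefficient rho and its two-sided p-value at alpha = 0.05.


Step 1: Rank x and y separately (midranks; no ties here).
rank(x): 18->10, 14->7, 15->8, 21->12, 3->2, 9->5, 5->3, 13->6, 8->4, 16->9, 1->1, 19->11
rank(y): 7->3, 20->11, 8->4, 14->7, 19->10, 12->5, 16->8, 21->12, 1->1, 17->9, 3->2, 13->6
Step 2: d_i = R_x(i) - R_y(i); compute d_i^2.
  (10-3)^2=49, (7-11)^2=16, (8-4)^2=16, (12-7)^2=25, (2-10)^2=64, (5-5)^2=0, (3-8)^2=25, (6-12)^2=36, (4-1)^2=9, (9-9)^2=0, (1-2)^2=1, (11-6)^2=25
sum(d^2) = 266.
Step 3: rho = 1 - 6*266 / (12*(12^2 - 1)) = 1 - 1596/1716 = 0.069930.
Step 4: Under H0, t = rho * sqrt((n-2)/(1-rho^2)) = 0.2217 ~ t(10).
Step 5: Two-sided p-value from the t-distribution with 10 df = 0.829024.
Step 6: alpha = 0.05. fail to reject H0.

rho = 0.0699, p = 0.829024, fail to reject H0 at alpha = 0.05.


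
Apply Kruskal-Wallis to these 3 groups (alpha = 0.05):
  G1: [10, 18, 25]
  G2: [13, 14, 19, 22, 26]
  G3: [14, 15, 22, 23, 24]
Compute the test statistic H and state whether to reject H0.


Step 1: Combine all N = 13 observations and assign midranks.
sorted (value, group, rank): (10,G1,1), (13,G2,2), (14,G2,3.5), (14,G3,3.5), (15,G3,5), (18,G1,6), (19,G2,7), (22,G2,8.5), (22,G3,8.5), (23,G3,10), (24,G3,11), (25,G1,12), (26,G2,13)
Step 2: Sum ranks within each group.
R_1 = 19 (n_1 = 3)
R_2 = 34 (n_2 = 5)
R_3 = 38 (n_3 = 5)
Step 3: H = 12/(N(N+1)) * sum(R_i^2/n_i) - 3(N+1)
     = 12/(13*14) * (19^2/3 + 34^2/5 + 38^2/5) - 3*14
     = 0.065934 * 640.333 - 42
     = 0.219780.
Step 4: Ties present; correction factor C = 1 - 12/(13^3 - 13) = 0.994505. Corrected H = 0.219780 / 0.994505 = 0.220994.
Step 5: Under H0, H ~ chi^2(2); p-value = 0.895389.
Step 6: alpha = 0.05. fail to reject H0.

H = 0.2210, df = 2, p = 0.895389, fail to reject H0.


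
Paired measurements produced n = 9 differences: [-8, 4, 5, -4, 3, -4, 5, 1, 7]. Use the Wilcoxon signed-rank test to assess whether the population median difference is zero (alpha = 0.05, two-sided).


Step 1: Drop any zero differences (none here) and take |d_i|.
|d| = [8, 4, 5, 4, 3, 4, 5, 1, 7]
Step 2: Midrank |d_i| (ties get averaged ranks).
ranks: |8|->9, |4|->4, |5|->6.5, |4|->4, |3|->2, |4|->4, |5|->6.5, |1|->1, |7|->8
Step 3: Attach original signs; sum ranks with positive sign and with negative sign.
W+ = 4 + 6.5 + 2 + 6.5 + 1 + 8 = 28
W- = 9 + 4 + 4 = 17
(Check: W+ + W- = 45 should equal n(n+1)/2 = 45.)
Step 4: Test statistic W = min(W+, W-) = 17.
Step 5: Ties in |d|, so use the tie-corrected normal approximation.
        E[W] = n(n+1)/4 = 9*10/4 = 22.5.
        Tie groups: |d|=4 (t=3), |d|=5 (t=2); sum(t^3 - t) = 30.
        Var[W] = n(n+1)(2n+1)/24 - sum(t^3-t)/48 = 1710/24 - 30/48 = 70.625.
        z = (W - E[W]) / sqrt(Var[W]) = (17 - 22.5) / 8.4039 = -0.6545.
        Two-sided p = 2*Phi(z) = 0.512815.
Step 6: alpha = 0.05. fail to reject H0.

W+ = 28, W- = 17, W = min = 17, p = 0.512815, fail to reject H0.


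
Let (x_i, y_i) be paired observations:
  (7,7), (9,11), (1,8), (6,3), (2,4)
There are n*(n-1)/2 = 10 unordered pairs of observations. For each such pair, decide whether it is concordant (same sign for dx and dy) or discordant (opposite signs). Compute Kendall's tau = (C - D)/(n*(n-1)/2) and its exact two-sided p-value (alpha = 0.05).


Step 1: Enumerate the 10 unordered pairs (i,j) with i<j and classify each by sign(x_j-x_i) * sign(y_j-y_i).
  (1,2):dx=+2,dy=+4->C; (1,3):dx=-6,dy=+1->D; (1,4):dx=-1,dy=-4->C; (1,5):dx=-5,dy=-3->C
  (2,3):dx=-8,dy=-3->C; (2,4):dx=-3,dy=-8->C; (2,5):dx=-7,dy=-7->C; (3,4):dx=+5,dy=-5->D
  (3,5):dx=+1,dy=-4->D; (4,5):dx=-4,dy=+1->D
Step 2: C = 6, D = 4, total pairs = 10.
Step 3: tau = (C - D)/(n(n-1)/2) = (6 - 4)/10 = 0.200000.
Step 4: Exact two-sided p-value (enumerate n! = 120 permutations of y under H0): p = 0.816667.
Step 5: alpha = 0.05. fail to reject H0.

tau_b = 0.2000 (C=6, D=4), p = 0.816667, fail to reject H0.


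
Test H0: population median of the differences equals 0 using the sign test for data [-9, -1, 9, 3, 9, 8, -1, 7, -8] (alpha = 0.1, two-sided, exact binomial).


Step 1: Discard zero differences. Original n = 9; n_eff = number of nonzero differences = 9.
Nonzero differences (with sign): -9, -1, +9, +3, +9, +8, -1, +7, -8
Step 2: Count signs: positive = 5, negative = 4.
Step 3: Under H0: P(positive) = 0.5, so the number of positives S ~ Bin(9, 0.5).
Step 4: Two-sided exact p-value = sum of Bin(9,0.5) probabilities at or below the observed probability = 1.000000.
Step 5: alpha = 0.1. fail to reject H0.

n_eff = 9, pos = 5, neg = 4, p = 1.000000, fail to reject H0.


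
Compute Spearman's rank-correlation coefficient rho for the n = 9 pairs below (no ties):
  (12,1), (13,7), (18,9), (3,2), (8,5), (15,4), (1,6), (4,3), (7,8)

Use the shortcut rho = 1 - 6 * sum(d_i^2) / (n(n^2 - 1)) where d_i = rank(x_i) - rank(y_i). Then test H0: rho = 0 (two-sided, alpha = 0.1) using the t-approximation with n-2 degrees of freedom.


Step 1: Rank x and y separately (midranks; no ties here).
rank(x): 12->6, 13->7, 18->9, 3->2, 8->5, 15->8, 1->1, 4->3, 7->4
rank(y): 1->1, 7->7, 9->9, 2->2, 5->5, 4->4, 6->6, 3->3, 8->8
Step 2: d_i = R_x(i) - R_y(i); compute d_i^2.
  (6-1)^2=25, (7-7)^2=0, (9-9)^2=0, (2-2)^2=0, (5-5)^2=0, (8-4)^2=16, (1-6)^2=25, (3-3)^2=0, (4-8)^2=16
sum(d^2) = 82.
Step 3: rho = 1 - 6*82 / (9*(9^2 - 1)) = 1 - 492/720 = 0.316667.
Step 4: Under H0, t = rho * sqrt((n-2)/(1-rho^2)) = 0.8833 ~ t(7).
Step 5: Two-sided p-value from the t-distribution with 7 df = 0.406397.
Step 6: alpha = 0.1. fail to reject H0.

rho = 0.3167, p = 0.406397, fail to reject H0 at alpha = 0.1.


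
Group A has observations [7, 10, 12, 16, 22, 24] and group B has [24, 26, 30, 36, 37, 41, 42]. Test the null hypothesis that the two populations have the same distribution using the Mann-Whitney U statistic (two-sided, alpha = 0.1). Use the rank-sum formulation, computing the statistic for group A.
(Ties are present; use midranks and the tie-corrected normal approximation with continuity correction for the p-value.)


Step 1: Combine and sort all 13 observations; assign midranks.
sorted (value, group): (7,X), (10,X), (12,X), (16,X), (22,X), (24,X), (24,Y), (26,Y), (30,Y), (36,Y), (37,Y), (41,Y), (42,Y)
ranks: 7->1, 10->2, 12->3, 16->4, 22->5, 24->6.5, 24->6.5, 26->8, 30->9, 36->10, 37->11, 41->12, 42->13
Step 2: Rank sum for X: R1 = 1 + 2 + 3 + 4 + 5 + 6.5 = 21.5.
Step 3: U_X = R1 - n1(n1+1)/2 = 21.5 - 6*7/2 = 21.5 - 21 = 0.5.
       U_Y = n1*n2 - U_X = 42 - 0.5 = 41.5.
Step 4: Ties are present, so use the tie-corrected normal approximation (with continuity correction) for the p-value.
Step 5: p-value = 0.004222; compare to alpha = 0.1. reject H0.

U_X = 0.5, p = 0.004222, reject H0 at alpha = 0.1.


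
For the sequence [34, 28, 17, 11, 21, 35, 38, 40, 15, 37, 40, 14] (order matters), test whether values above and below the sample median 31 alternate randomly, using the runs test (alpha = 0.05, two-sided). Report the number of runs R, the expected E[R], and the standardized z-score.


Step 1: Compute median = 31; label A = above, B = below.
Labels in order: ABBBBAAABAAB  (n_A = 6, n_B = 6)
Step 2: Count runs R = 6.
Step 3: Under H0 (random ordering), E[R] = 2*n_A*n_B/(n_A+n_B) + 1 = 2*6*6/12 + 1 = 7.0000.
        Var[R] = 2*n_A*n_B*(2*n_A*n_B - n_A - n_B) / ((n_A+n_B)^2 * (n_A+n_B-1)) = 4320/1584 = 2.7273.
        SD[R] = 1.6514.
Step 4: Continuity-corrected z = (R + 0.5 - E[R]) / SD[R] = (6 + 0.5 - 7.0000) / 1.6514 = -0.3028.
Step 5: Two-sided p-value via normal approximation = 2*(1 - Phi(|z|)) = 0.762069.
Step 6: alpha = 0.05. fail to reject H0.

R = 6, z = -0.3028, p = 0.762069, fail to reject H0.


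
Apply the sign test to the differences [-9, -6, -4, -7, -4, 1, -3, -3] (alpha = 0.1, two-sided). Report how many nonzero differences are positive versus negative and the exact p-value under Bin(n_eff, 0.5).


Step 1: Discard zero differences. Original n = 8; n_eff = number of nonzero differences = 8.
Nonzero differences (with sign): -9, -6, -4, -7, -4, +1, -3, -3
Step 2: Count signs: positive = 1, negative = 7.
Step 3: Under H0: P(positive) = 0.5, so the number of positives S ~ Bin(8, 0.5).
Step 4: Two-sided exact p-value = sum of Bin(8,0.5) probabilities at or below the observed probability = 0.070312.
Step 5: alpha = 0.1. reject H0.

n_eff = 8, pos = 1, neg = 7, p = 0.070312, reject H0.


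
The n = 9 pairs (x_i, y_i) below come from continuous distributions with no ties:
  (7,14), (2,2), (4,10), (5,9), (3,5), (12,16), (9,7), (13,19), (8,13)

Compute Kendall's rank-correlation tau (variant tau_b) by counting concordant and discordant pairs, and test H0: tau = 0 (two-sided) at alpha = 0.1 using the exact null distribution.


Step 1: Enumerate the 36 unordered pairs (i,j) with i<j and classify each by sign(x_j-x_i) * sign(y_j-y_i).
  (1,2):dx=-5,dy=-12->C; (1,3):dx=-3,dy=-4->C; (1,4):dx=-2,dy=-5->C; (1,5):dx=-4,dy=-9->C
  (1,6):dx=+5,dy=+2->C; (1,7):dx=+2,dy=-7->D; (1,8):dx=+6,dy=+5->C; (1,9):dx=+1,dy=-1->D
  (2,3):dx=+2,dy=+8->C; (2,4):dx=+3,dy=+7->C; (2,5):dx=+1,dy=+3->C; (2,6):dx=+10,dy=+14->C
  (2,7):dx=+7,dy=+5->C; (2,8):dx=+11,dy=+17->C; (2,9):dx=+6,dy=+11->C; (3,4):dx=+1,dy=-1->D
  (3,5):dx=-1,dy=-5->C; (3,6):dx=+8,dy=+6->C; (3,7):dx=+5,dy=-3->D; (3,8):dx=+9,dy=+9->C
  (3,9):dx=+4,dy=+3->C; (4,5):dx=-2,dy=-4->C; (4,6):dx=+7,dy=+7->C; (4,7):dx=+4,dy=-2->D
  (4,8):dx=+8,dy=+10->C; (4,9):dx=+3,dy=+4->C; (5,6):dx=+9,dy=+11->C; (5,7):dx=+6,dy=+2->C
  (5,8):dx=+10,dy=+14->C; (5,9):dx=+5,dy=+8->C; (6,7):dx=-3,dy=-9->C; (6,8):dx=+1,dy=+3->C
  (6,9):dx=-4,dy=-3->C; (7,8):dx=+4,dy=+12->C; (7,9):dx=-1,dy=+6->D; (8,9):dx=-5,dy=-6->C
Step 2: C = 30, D = 6, total pairs = 36.
Step 3: tau = (C - D)/(n(n-1)/2) = (30 - 6)/36 = 0.666667.
Step 4: Exact two-sided p-value (enumerate n! = 362880 permutations of y under H0): p = 0.012665.
Step 5: alpha = 0.1. reject H0.

tau_b = 0.6667 (C=30, D=6), p = 0.012665, reject H0.


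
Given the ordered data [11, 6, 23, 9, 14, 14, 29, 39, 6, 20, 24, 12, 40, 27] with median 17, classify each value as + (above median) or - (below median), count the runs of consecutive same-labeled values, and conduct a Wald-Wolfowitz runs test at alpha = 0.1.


Step 1: Compute median = 17; label A = above, B = below.
Labels in order: BBABBBAABAABAA  (n_A = 7, n_B = 7)
Step 2: Count runs R = 8.
Step 3: Under H0 (random ordering), E[R] = 2*n_A*n_B/(n_A+n_B) + 1 = 2*7*7/14 + 1 = 8.0000.
        Var[R] = 2*n_A*n_B*(2*n_A*n_B - n_A - n_B) / ((n_A+n_B)^2 * (n_A+n_B-1)) = 8232/2548 = 3.2308.
        SD[R] = 1.7974.
Step 4: R = E[R], so z = 0 with no continuity correction.
Step 5: Two-sided p-value via normal approximation = 2*(1 - Phi(|z|)) = 1.000000.
Step 6: alpha = 0.1. fail to reject H0.

R = 8, z = 0.0000, p = 1.000000, fail to reject H0.


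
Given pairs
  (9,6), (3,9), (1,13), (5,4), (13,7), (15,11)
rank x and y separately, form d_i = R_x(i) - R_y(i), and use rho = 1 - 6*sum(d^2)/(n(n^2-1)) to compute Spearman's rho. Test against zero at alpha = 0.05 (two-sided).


Step 1: Rank x and y separately (midranks; no ties here).
rank(x): 9->4, 3->2, 1->1, 5->3, 13->5, 15->6
rank(y): 6->2, 9->4, 13->6, 4->1, 7->3, 11->5
Step 2: d_i = R_x(i) - R_y(i); compute d_i^2.
  (4-2)^2=4, (2-4)^2=4, (1-6)^2=25, (3-1)^2=4, (5-3)^2=4, (6-5)^2=1
sum(d^2) = 42.
Step 3: rho = 1 - 6*42 / (6*(6^2 - 1)) = 1 - 252/210 = -0.200000.
Step 4: Under H0, t = rho * sqrt((n-2)/(1-rho^2)) = -0.4082 ~ t(4).
Step 5: Two-sided p-value from the t-distribution with 4 df = 0.704000.
Step 6: alpha = 0.05. fail to reject H0.

rho = -0.2000, p = 0.704000, fail to reject H0 at alpha = 0.05.


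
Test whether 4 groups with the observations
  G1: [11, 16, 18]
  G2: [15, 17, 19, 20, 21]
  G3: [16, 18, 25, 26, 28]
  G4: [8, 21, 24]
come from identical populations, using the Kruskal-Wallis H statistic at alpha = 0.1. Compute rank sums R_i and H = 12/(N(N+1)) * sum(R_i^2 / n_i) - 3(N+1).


Step 1: Combine all N = 16 observations and assign midranks.
sorted (value, group, rank): (8,G4,1), (11,G1,2), (15,G2,3), (16,G1,4.5), (16,G3,4.5), (17,G2,6), (18,G1,7.5), (18,G3,7.5), (19,G2,9), (20,G2,10), (21,G2,11.5), (21,G4,11.5), (24,G4,13), (25,G3,14), (26,G3,15), (28,G3,16)
Step 2: Sum ranks within each group.
R_1 = 14 (n_1 = 3)
R_2 = 39.5 (n_2 = 5)
R_3 = 57 (n_3 = 5)
R_4 = 25.5 (n_4 = 3)
Step 3: H = 12/(N(N+1)) * sum(R_i^2/n_i) - 3(N+1)
     = 12/(16*17) * (14^2/3 + 39.5^2/5 + 57^2/5 + 25.5^2/3) - 3*17
     = 0.044118 * 1243.93 - 51
     = 3.879412.
Step 4: Ties present; correction factor C = 1 - 18/(16^3 - 16) = 0.995588. Corrected H = 3.879412 / 0.995588 = 3.896603.
Step 5: Under H0, H ~ chi^2(3); p-value = 0.272848.
Step 6: alpha = 0.1. fail to reject H0.

H = 3.8966, df = 3, p = 0.272848, fail to reject H0.


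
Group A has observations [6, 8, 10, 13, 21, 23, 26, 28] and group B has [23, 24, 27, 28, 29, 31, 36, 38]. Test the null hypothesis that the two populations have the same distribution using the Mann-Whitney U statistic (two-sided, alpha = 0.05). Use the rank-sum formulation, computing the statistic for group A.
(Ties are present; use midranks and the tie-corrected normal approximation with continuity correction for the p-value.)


Step 1: Combine and sort all 16 observations; assign midranks.
sorted (value, group): (6,X), (8,X), (10,X), (13,X), (21,X), (23,X), (23,Y), (24,Y), (26,X), (27,Y), (28,X), (28,Y), (29,Y), (31,Y), (36,Y), (38,Y)
ranks: 6->1, 8->2, 10->3, 13->4, 21->5, 23->6.5, 23->6.5, 24->8, 26->9, 27->10, 28->11.5, 28->11.5, 29->13, 31->14, 36->15, 38->16
Step 2: Rank sum for X: R1 = 1 + 2 + 3 + 4 + 5 + 6.5 + 9 + 11.5 = 42.
Step 3: U_X = R1 - n1(n1+1)/2 = 42 - 8*9/2 = 42 - 36 = 6.
       U_Y = n1*n2 - U_X = 64 - 6 = 58.
Step 4: Ties are present, so use the tie-corrected normal approximation (with continuity correction) for the p-value.
Step 5: p-value = 0.007319; compare to alpha = 0.05. reject H0.

U_X = 6, p = 0.007319, reject H0 at alpha = 0.05.


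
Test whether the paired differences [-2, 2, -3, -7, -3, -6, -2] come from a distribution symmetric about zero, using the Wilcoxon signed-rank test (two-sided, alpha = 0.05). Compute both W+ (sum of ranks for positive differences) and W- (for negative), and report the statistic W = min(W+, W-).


Step 1: Drop any zero differences (none here) and take |d_i|.
|d| = [2, 2, 3, 7, 3, 6, 2]
Step 2: Midrank |d_i| (ties get averaged ranks).
ranks: |2|->2, |2|->2, |3|->4.5, |7|->7, |3|->4.5, |6|->6, |2|->2
Step 3: Attach original signs; sum ranks with positive sign and with negative sign.
W+ = 2 = 2
W- = 2 + 4.5 + 7 + 4.5 + 6 + 2 = 26
(Check: W+ + W- = 28 should equal n(n+1)/2 = 28.)
Step 4: Test statistic W = min(W+, W-) = 2.
Step 5: Ties in |d|, so use the tie-corrected normal approximation.
        E[W] = n(n+1)/4 = 7*8/4 = 14.
        Tie groups: |d|=2 (t=3), |d|=3 (t=2); sum(t^3 - t) = 30.
        Var[W] = n(n+1)(2n+1)/24 - sum(t^3-t)/48 = 840/24 - 30/48 = 34.375.
        z = (W - E[W]) / sqrt(Var[W]) = (2 - 14) / 5.8630 = -2.0467.
        Two-sided p = 2*Phi(z) = 0.040685.
Step 6: alpha = 0.05. reject H0.

W+ = 2, W- = 26, W = min = 2, p = 0.040685, reject H0.


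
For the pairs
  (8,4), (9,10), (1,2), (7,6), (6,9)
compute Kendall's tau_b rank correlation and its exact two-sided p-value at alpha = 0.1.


Step 1: Enumerate the 10 unordered pairs (i,j) with i<j and classify each by sign(x_j-x_i) * sign(y_j-y_i).
  (1,2):dx=+1,dy=+6->C; (1,3):dx=-7,dy=-2->C; (1,4):dx=-1,dy=+2->D; (1,5):dx=-2,dy=+5->D
  (2,3):dx=-8,dy=-8->C; (2,4):dx=-2,dy=-4->C; (2,5):dx=-3,dy=-1->C; (3,4):dx=+6,dy=+4->C
  (3,5):dx=+5,dy=+7->C; (4,5):dx=-1,dy=+3->D
Step 2: C = 7, D = 3, total pairs = 10.
Step 3: tau = (C - D)/(n(n-1)/2) = (7 - 3)/10 = 0.400000.
Step 4: Exact two-sided p-value (enumerate n! = 120 permutations of y under H0): p = 0.483333.
Step 5: alpha = 0.1. fail to reject H0.

tau_b = 0.4000 (C=7, D=3), p = 0.483333, fail to reject H0.


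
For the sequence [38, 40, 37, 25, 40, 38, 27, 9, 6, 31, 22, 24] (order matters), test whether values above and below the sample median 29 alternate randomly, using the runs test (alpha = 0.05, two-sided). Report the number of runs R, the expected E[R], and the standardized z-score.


Step 1: Compute median = 29; label A = above, B = below.
Labels in order: AAABAABBBABB  (n_A = 6, n_B = 6)
Step 2: Count runs R = 6.
Step 3: Under H0 (random ordering), E[R] = 2*n_A*n_B/(n_A+n_B) + 1 = 2*6*6/12 + 1 = 7.0000.
        Var[R] = 2*n_A*n_B*(2*n_A*n_B - n_A - n_B) / ((n_A+n_B)^2 * (n_A+n_B-1)) = 4320/1584 = 2.7273.
        SD[R] = 1.6514.
Step 4: Continuity-corrected z = (R + 0.5 - E[R]) / SD[R] = (6 + 0.5 - 7.0000) / 1.6514 = -0.3028.
Step 5: Two-sided p-value via normal approximation = 2*(1 - Phi(|z|)) = 0.762069.
Step 6: alpha = 0.05. fail to reject H0.

R = 6, z = -0.3028, p = 0.762069, fail to reject H0.


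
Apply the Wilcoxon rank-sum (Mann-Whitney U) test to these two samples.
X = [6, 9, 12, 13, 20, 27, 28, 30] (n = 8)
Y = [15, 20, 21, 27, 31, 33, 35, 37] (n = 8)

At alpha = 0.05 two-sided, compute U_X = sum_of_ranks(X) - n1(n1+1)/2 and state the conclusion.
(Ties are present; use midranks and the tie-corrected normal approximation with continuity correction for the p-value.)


Step 1: Combine and sort all 16 observations; assign midranks.
sorted (value, group): (6,X), (9,X), (12,X), (13,X), (15,Y), (20,X), (20,Y), (21,Y), (27,X), (27,Y), (28,X), (30,X), (31,Y), (33,Y), (35,Y), (37,Y)
ranks: 6->1, 9->2, 12->3, 13->4, 15->5, 20->6.5, 20->6.5, 21->8, 27->9.5, 27->9.5, 28->11, 30->12, 31->13, 33->14, 35->15, 37->16
Step 2: Rank sum for X: R1 = 1 + 2 + 3 + 4 + 6.5 + 9.5 + 11 + 12 = 49.
Step 3: U_X = R1 - n1(n1+1)/2 = 49 - 8*9/2 = 49 - 36 = 13.
       U_Y = n1*n2 - U_X = 64 - 13 = 51.
Step 4: Ties are present, so use the tie-corrected normal approximation (with continuity correction) for the p-value.
Step 5: p-value = 0.051685; compare to alpha = 0.05. fail to reject H0.

U_X = 13, p = 0.051685, fail to reject H0 at alpha = 0.05.


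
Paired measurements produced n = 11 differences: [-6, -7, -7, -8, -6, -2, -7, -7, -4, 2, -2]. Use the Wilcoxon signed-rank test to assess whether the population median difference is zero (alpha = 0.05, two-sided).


Step 1: Drop any zero differences (none here) and take |d_i|.
|d| = [6, 7, 7, 8, 6, 2, 7, 7, 4, 2, 2]
Step 2: Midrank |d_i| (ties get averaged ranks).
ranks: |6|->5.5, |7|->8.5, |7|->8.5, |8|->11, |6|->5.5, |2|->2, |7|->8.5, |7|->8.5, |4|->4, |2|->2, |2|->2
Step 3: Attach original signs; sum ranks with positive sign and with negative sign.
W+ = 2 = 2
W- = 5.5 + 8.5 + 8.5 + 11 + 5.5 + 2 + 8.5 + 8.5 + 4 + 2 = 64
(Check: W+ + W- = 66 should equal n(n+1)/2 = 66.)
Step 4: Test statistic W = min(W+, W-) = 2.
Step 5: Ties in |d|, so use the tie-corrected normal approximation.
        E[W] = n(n+1)/4 = 11*12/4 = 33.
        Tie groups: |d|=2 (t=3), |d|=6 (t=2), |d|=7 (t=4); sum(t^3 - t) = 90.
        Var[W] = n(n+1)(2n+1)/24 - sum(t^3-t)/48 = 3036/24 - 90/48 = 124.625.
        z = (W - E[W]) / sqrt(Var[W]) = (2 - 33) / 11.1636 = -2.7769.
        Two-sided p = 2*Phi(z) = 0.005488.
Step 6: alpha = 0.05. reject H0.

W+ = 2, W- = 64, W = min = 2, p = 0.005488, reject H0.


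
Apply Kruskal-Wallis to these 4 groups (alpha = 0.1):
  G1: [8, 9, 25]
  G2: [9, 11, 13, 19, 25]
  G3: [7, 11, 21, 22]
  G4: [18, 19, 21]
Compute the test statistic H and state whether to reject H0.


Step 1: Combine all N = 15 observations and assign midranks.
sorted (value, group, rank): (7,G3,1), (8,G1,2), (9,G1,3.5), (9,G2,3.5), (11,G2,5.5), (11,G3,5.5), (13,G2,7), (18,G4,8), (19,G2,9.5), (19,G4,9.5), (21,G3,11.5), (21,G4,11.5), (22,G3,13), (25,G1,14.5), (25,G2,14.5)
Step 2: Sum ranks within each group.
R_1 = 20 (n_1 = 3)
R_2 = 40 (n_2 = 5)
R_3 = 31 (n_3 = 4)
R_4 = 29 (n_4 = 3)
Step 3: H = 12/(N(N+1)) * sum(R_i^2/n_i) - 3(N+1)
     = 12/(15*16) * (20^2/3 + 40^2/5 + 31^2/4 + 29^2/3) - 3*16
     = 0.050000 * 973.917 - 48
     = 0.695833.
Step 4: Ties present; correction factor C = 1 - 30/(15^3 - 15) = 0.991071. Corrected H = 0.695833 / 0.991071 = 0.702102.
Step 5: Under H0, H ~ chi^2(3); p-value = 0.872709.
Step 6: alpha = 0.1. fail to reject H0.

H = 0.7021, df = 3, p = 0.872709, fail to reject H0.


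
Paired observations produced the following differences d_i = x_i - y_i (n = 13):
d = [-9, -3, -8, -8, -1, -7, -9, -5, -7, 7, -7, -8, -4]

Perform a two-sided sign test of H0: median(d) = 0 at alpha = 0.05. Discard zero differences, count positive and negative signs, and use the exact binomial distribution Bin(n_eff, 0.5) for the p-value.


Step 1: Discard zero differences. Original n = 13; n_eff = number of nonzero differences = 13.
Nonzero differences (with sign): -9, -3, -8, -8, -1, -7, -9, -5, -7, +7, -7, -8, -4
Step 2: Count signs: positive = 1, negative = 12.
Step 3: Under H0: P(positive) = 0.5, so the number of positives S ~ Bin(13, 0.5).
Step 4: Two-sided exact p-value = sum of Bin(13,0.5) probabilities at or below the observed probability = 0.003418.
Step 5: alpha = 0.05. reject H0.

n_eff = 13, pos = 1, neg = 12, p = 0.003418, reject H0.


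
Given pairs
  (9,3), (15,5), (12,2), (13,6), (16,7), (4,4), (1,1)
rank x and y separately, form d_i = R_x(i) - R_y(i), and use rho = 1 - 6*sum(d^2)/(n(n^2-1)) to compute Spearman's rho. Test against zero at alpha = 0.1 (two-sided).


Step 1: Rank x and y separately (midranks; no ties here).
rank(x): 9->3, 15->6, 12->4, 13->5, 16->7, 4->2, 1->1
rank(y): 3->3, 5->5, 2->2, 6->6, 7->7, 4->4, 1->1
Step 2: d_i = R_x(i) - R_y(i); compute d_i^2.
  (3-3)^2=0, (6-5)^2=1, (4-2)^2=4, (5-6)^2=1, (7-7)^2=0, (2-4)^2=4, (1-1)^2=0
sum(d^2) = 10.
Step 3: rho = 1 - 6*10 / (7*(7^2 - 1)) = 1 - 60/336 = 0.821429.
Step 4: Under H0, t = rho * sqrt((n-2)/(1-rho^2)) = 3.2206 ~ t(5).
Step 5: Two-sided p-value from the t-distribution with 5 df = 0.023449.
Step 6: alpha = 0.1. reject H0.

rho = 0.8214, p = 0.023449, reject H0 at alpha = 0.1.


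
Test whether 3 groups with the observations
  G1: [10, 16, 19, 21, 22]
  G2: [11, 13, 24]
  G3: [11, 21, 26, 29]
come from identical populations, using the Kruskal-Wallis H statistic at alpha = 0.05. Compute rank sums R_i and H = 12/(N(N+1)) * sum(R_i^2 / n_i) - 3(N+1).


Step 1: Combine all N = 12 observations and assign midranks.
sorted (value, group, rank): (10,G1,1), (11,G2,2.5), (11,G3,2.5), (13,G2,4), (16,G1,5), (19,G1,6), (21,G1,7.5), (21,G3,7.5), (22,G1,9), (24,G2,10), (26,G3,11), (29,G3,12)
Step 2: Sum ranks within each group.
R_1 = 28.5 (n_1 = 5)
R_2 = 16.5 (n_2 = 3)
R_3 = 33 (n_3 = 4)
Step 3: H = 12/(N(N+1)) * sum(R_i^2/n_i) - 3(N+1)
     = 12/(12*13) * (28.5^2/5 + 16.5^2/3 + 33^2/4) - 3*13
     = 0.076923 * 525.45 - 39
     = 1.419231.
Step 4: Ties present; correction factor C = 1 - 12/(12^3 - 12) = 0.993007. Corrected H = 1.419231 / 0.993007 = 1.429225.
Step 5: Under H0, H ~ chi^2(2); p-value = 0.489382.
Step 6: alpha = 0.05. fail to reject H0.

H = 1.4292, df = 2, p = 0.489382, fail to reject H0.


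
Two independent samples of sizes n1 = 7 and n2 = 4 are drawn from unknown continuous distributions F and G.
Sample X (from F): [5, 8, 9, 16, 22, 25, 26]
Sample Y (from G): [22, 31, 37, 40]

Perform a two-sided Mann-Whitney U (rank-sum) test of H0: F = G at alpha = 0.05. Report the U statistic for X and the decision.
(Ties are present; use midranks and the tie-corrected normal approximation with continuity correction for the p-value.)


Step 1: Combine and sort all 11 observations; assign midranks.
sorted (value, group): (5,X), (8,X), (9,X), (16,X), (22,X), (22,Y), (25,X), (26,X), (31,Y), (37,Y), (40,Y)
ranks: 5->1, 8->2, 9->3, 16->4, 22->5.5, 22->5.5, 25->7, 26->8, 31->9, 37->10, 40->11
Step 2: Rank sum for X: R1 = 1 + 2 + 3 + 4 + 5.5 + 7 + 8 = 30.5.
Step 3: U_X = R1 - n1(n1+1)/2 = 30.5 - 7*8/2 = 30.5 - 28 = 2.5.
       U_Y = n1*n2 - U_X = 28 - 2.5 = 25.5.
Step 4: Ties are present, so use the tie-corrected normal approximation (with continuity correction) for the p-value.
Step 5: p-value = 0.037202; compare to alpha = 0.05. reject H0.

U_X = 2.5, p = 0.037202, reject H0 at alpha = 0.05.


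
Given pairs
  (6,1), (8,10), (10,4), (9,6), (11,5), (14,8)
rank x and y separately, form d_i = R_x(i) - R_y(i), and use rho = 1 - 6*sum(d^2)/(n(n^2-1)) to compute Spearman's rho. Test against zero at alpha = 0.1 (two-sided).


Step 1: Rank x and y separately (midranks; no ties here).
rank(x): 6->1, 8->2, 10->4, 9->3, 11->5, 14->6
rank(y): 1->1, 10->6, 4->2, 6->4, 5->3, 8->5
Step 2: d_i = R_x(i) - R_y(i); compute d_i^2.
  (1-1)^2=0, (2-6)^2=16, (4-2)^2=4, (3-4)^2=1, (5-3)^2=4, (6-5)^2=1
sum(d^2) = 26.
Step 3: rho = 1 - 6*26 / (6*(6^2 - 1)) = 1 - 156/210 = 0.257143.
Step 4: Under H0, t = rho * sqrt((n-2)/(1-rho^2)) = 0.5322 ~ t(4).
Step 5: Two-sided p-value from the t-distribution with 4 df = 0.622787.
Step 6: alpha = 0.1. fail to reject H0.

rho = 0.2571, p = 0.622787, fail to reject H0 at alpha = 0.1.


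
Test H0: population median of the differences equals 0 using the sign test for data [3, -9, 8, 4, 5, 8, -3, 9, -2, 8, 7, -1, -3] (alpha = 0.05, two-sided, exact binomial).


Step 1: Discard zero differences. Original n = 13; n_eff = number of nonzero differences = 13.
Nonzero differences (with sign): +3, -9, +8, +4, +5, +8, -3, +9, -2, +8, +7, -1, -3
Step 2: Count signs: positive = 8, negative = 5.
Step 3: Under H0: P(positive) = 0.5, so the number of positives S ~ Bin(13, 0.5).
Step 4: Two-sided exact p-value = sum of Bin(13,0.5) probabilities at or below the observed probability = 0.581055.
Step 5: alpha = 0.05. fail to reject H0.

n_eff = 13, pos = 8, neg = 5, p = 0.581055, fail to reject H0.


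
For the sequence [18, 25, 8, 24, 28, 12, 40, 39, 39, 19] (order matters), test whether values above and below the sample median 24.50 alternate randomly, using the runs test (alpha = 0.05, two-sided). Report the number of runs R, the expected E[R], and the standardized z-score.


Step 1: Compute median = 24.50; label A = above, B = below.
Labels in order: BABBABAAAB  (n_A = 5, n_B = 5)
Step 2: Count runs R = 7.
Step 3: Under H0 (random ordering), E[R] = 2*n_A*n_B/(n_A+n_B) + 1 = 2*5*5/10 + 1 = 6.0000.
        Var[R] = 2*n_A*n_B*(2*n_A*n_B - n_A - n_B) / ((n_A+n_B)^2 * (n_A+n_B-1)) = 2000/900 = 2.2222.
        SD[R] = 1.4907.
Step 4: Continuity-corrected z = (R - 0.5 - E[R]) / SD[R] = (7 - 0.5 - 6.0000) / 1.4907 = 0.3354.
Step 5: Two-sided p-value via normal approximation = 2*(1 - Phi(|z|)) = 0.737316.
Step 6: alpha = 0.05. fail to reject H0.

R = 7, z = 0.3354, p = 0.737316, fail to reject H0.
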